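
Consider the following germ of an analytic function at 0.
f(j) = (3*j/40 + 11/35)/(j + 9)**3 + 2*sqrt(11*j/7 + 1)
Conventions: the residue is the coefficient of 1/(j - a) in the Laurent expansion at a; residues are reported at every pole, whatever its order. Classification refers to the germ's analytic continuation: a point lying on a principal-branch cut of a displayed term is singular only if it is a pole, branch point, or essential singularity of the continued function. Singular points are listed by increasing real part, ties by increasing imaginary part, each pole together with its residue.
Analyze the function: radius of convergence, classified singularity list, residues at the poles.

Denominator factor (j + 9)^3: pole of order 3 at -9, modulus 9.
Branch term (2)*sqrt(1 - j/(-7/11)): its argument vanishes at j = -7/11, a square-root branch point, modulus 7/11.
The radius of convergence is the smallest modulus among the singular points: 7/11.
The branch term is analytic at -9 and contributes nothing to the residue; only the rational part matters.
At the order-3 pole -9 set g(j) = (j - (-9))^3*(rational part) = 3*j/40 + 11/35.
Order-3 pole: residue = g''(a)/2; g''(-9) = 0, so the residue is 0.
List the singular points by increasing real part (a conjugate pair: the negative imaginary part first).

Radius of convergence at 0: 7/11.
At -9: a pole of order 3; residue 0.
At -7/11: an algebraic (square-root) branch point.


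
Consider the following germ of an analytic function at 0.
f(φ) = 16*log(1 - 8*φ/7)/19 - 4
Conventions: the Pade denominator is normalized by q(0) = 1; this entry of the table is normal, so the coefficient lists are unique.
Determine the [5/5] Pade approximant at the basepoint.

Taylor coefficients needed (expand at 0): a_0 = -4, a_1 = -128/133, a_2 = -512/931, a_3 = -8192/19551, a_4 = -16384/45619, a_5 = -524288/1596665, a_6 = -2097152/6705993, a_7 = -33554432/109531219, a_8 = -33554432/109531219, a_9 = -2147483648/6900466797, a_10 = -8589934592/26835148655.
Write the denominator as Q(φ) = 1 + q1*φ + q2*φ^2 + q3*φ^3 + q4*φ^4 + q5*φ^5. Requiring Q*f - P = O(φ^11) with deg P <= 5 kills the coefficients of φ^6..φ^10 in Q*f:
  φ^6: a_6 + q1*a_5 + q2*a_4 + q3*a_3 + q4*a_2 + q5*a_1 = 0, i.e. -2097152/6705993 + (-524288/1596665)*q1 + (-16384/45619)*q2 + (-8192/19551)*q3 + (-512/931)*q4 + (-128/133)*q5 = 0.
  φ^7: a_7 + q1*a_6 + q2*a_5 + q3*a_4 + q4*a_3 + q5*a_2 = 0, i.e. -33554432/109531219 + (-2097152/6705993)*q1 + (-524288/1596665)*q2 + (-16384/45619)*q3 + (-8192/19551)*q4 + (-512/931)*q5 = 0.
  φ^8: a_8 + q1*a_7 + q2*a_6 + q3*a_5 + q4*a_4 + q5*a_3 = 0, i.e. -33554432/109531219 + (-33554432/109531219)*q1 + (-2097152/6705993)*q2 + (-524288/1596665)*q3 + (-16384/45619)*q4 + (-8192/19551)*q5 = 0.
  φ^9: a_9 + q1*a_8 + q2*a_7 + q3*a_6 + q4*a_5 + q5*a_4 = 0, i.e. -2147483648/6900466797 + (-33554432/109531219)*q1 + (-33554432/109531219)*q2 + (-2097152/6705993)*q3 + (-524288/1596665)*q4 + (-16384/45619)*q5 = 0.
  φ^10: a_10 + q1*a_9 + q2*a_8 + q3*a_7 + q4*a_6 + q5*a_5 = 0, i.e. -8589934592/26835148655 + (-2147483648/6900466797)*q1 + (-33554432/109531219)*q2 + (-33554432/109531219)*q3 + (-2097152/6705993)*q4 + (-524288/1596665)*q5 = 0.
Solving this linear system: q1 = -20/7, q2 = 1280/441, q3 = -1280/1029, q4 = 10240/50421, q5 = -8192/1058841.
The numerator is Q*f truncated at degree 5: P0 = a_0 = -4; P1 = a_1 + q1*a_0 = 1392/133; P2 = a_2 + q1*a_1 + q2*a_0 = -11264/1197; P3 = a_3 + q1*a_2 + q2*a_1 + q3*a_0 = 195584/58653; P4 = a_4 + q1*a_3 + q2*a_2 + q3*a_1 + q4*a_0 = -1073152/2873997; P5 = a_5 + q1*a_4 + q2*a_3 + q3*a_2 + q4*a_1 + q5*a_0 = 360448/301769685.

The Pade approximant has numerator coefficients [-4, 1392/133, -11264/1197, 195584/58653, -1073152/2873997, 360448/301769685]; denominator coefficients [1, -20/7, 1280/441, -1280/1029, 10240/50421, -8192/1058841].


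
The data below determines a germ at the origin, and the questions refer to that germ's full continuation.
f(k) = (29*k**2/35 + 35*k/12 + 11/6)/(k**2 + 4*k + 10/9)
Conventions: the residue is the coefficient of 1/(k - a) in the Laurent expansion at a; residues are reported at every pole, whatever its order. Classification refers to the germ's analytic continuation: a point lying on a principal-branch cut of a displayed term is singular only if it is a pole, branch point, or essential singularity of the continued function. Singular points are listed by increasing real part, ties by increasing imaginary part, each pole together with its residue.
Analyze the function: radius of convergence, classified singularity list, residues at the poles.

Radius of convergence at 0: 2 - (1/3)*sqrt(26).
At -2 - (1/3)*sqrt(26): a pole of order 1; residue -167/840 - (269/2730)*sqrt(26).
At -2 + (1/3)*sqrt(26): a pole of order 1; residue -167/840 + (269/2730)*sqrt(26).

Denominator factor (k**2 + 4*k + 10/9): discriminant 104/9, real irrational roots -2 + (1/3)*sqrt(26) and -2 - (1/3)*sqrt(26); poles of order 1, moduli 2 - (1/3)*sqrt(26) and 2 + (1/3)*sqrt(26).
The radius of convergence is the smallest modulus among the singular points: 2 - (1/3)*sqrt(26).
The factor k**2 + 4*k + 10/9 splits as (k - a)(k - a') with a = -2 - (1/3)*sqrt(26), a' = -2 + (1/3)*sqrt(26). At the order-1 pole a set g(k) = (k - a)*f(k) = [29*k**2/35 + 35*k/12 + 11/6] / (k - a').
Simple pole: residue = g(a) at a = -2 - (1/3)*sqrt(26), which is -167/840 - (269/2730)*sqrt(26).
The factor k**2 + 4*k + 10/9 splits as (k - a)(k - a') with a = -2 + (1/3)*sqrt(26), a' = -2 - (1/3)*sqrt(26). At the order-1 pole a set g(k) = (k - a)*f(k) = [29*k**2/35 + 35*k/12 + 11/6] / (k - a').
Simple pole: residue = g(a) at a = -2 + (1/3)*sqrt(26), which is -167/840 + (269/2730)*sqrt(26).
List the singular points by increasing real part (a conjugate pair: the negative imaginary part first).


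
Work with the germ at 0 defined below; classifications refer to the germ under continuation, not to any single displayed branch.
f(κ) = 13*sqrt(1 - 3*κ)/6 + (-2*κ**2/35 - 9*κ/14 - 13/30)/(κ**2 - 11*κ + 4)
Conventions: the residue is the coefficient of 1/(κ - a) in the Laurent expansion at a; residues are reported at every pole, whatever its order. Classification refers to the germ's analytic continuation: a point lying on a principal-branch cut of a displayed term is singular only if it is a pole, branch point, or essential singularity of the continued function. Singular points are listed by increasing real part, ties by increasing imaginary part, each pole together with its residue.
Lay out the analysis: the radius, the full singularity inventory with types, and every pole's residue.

Radius of convergence at 0: 1/3.
At 1/3: an algebraic (square-root) branch point.
At 11/2 - (1/2)*sqrt(105): a pole of order 1; residue -89/140 + (3023/44100)*sqrt(105).
At 11/2 + (1/2)*sqrt(105): a pole of order 1; residue -89/140 - (3023/44100)*sqrt(105).

Denominator factor (κ**2 - 11*κ + 4): discriminant 105, real irrational roots 11/2 + (1/2)*sqrt(105) and 11/2 - (1/2)*sqrt(105); poles of order 1, moduli 11/2 + (1/2)*sqrt(105) and 11/2 - (1/2)*sqrt(105).
Branch term (13/6)*sqrt(1 - κ/(1/3)): its argument vanishes at κ = 1/3, a square-root branch point, modulus 1/3.
The radius of convergence is the smallest modulus among the singular points: 1/3.
The branch term is analytic at 11/2 - (1/2)*sqrt(105) and contributes nothing to the residue; only the rational part matters.
The factor κ**2 - 11*κ + 4 splits as (κ - a)(κ - a') with a = 11/2 - (1/2)*sqrt(105), a' = 11/2 + (1/2)*sqrt(105). At the order-1 pole a set g(κ) = (κ - a)*(rational part) = [-2*κ**2/35 - 9*κ/14 - 13/30] / (κ - a').
Simple pole: residue = g(a) at a = 11/2 - (1/2)*sqrt(105), which is -89/140 + (3023/44100)*sqrt(105).
The branch term is analytic at 11/2 + (1/2)*sqrt(105) and contributes nothing to the residue; only the rational part matters.
The factor κ**2 - 11*κ + 4 splits as (κ - a)(κ - a') with a = 11/2 + (1/2)*sqrt(105), a' = 11/2 - (1/2)*sqrt(105). At the order-1 pole a set g(κ) = (κ - a)*(rational part) = [-2*κ**2/35 - 9*κ/14 - 13/30] / (κ - a').
Simple pole: residue = g(a) at a = 11/2 + (1/2)*sqrt(105), which is -89/140 - (3023/44100)*sqrt(105).
List the singular points by increasing real part (a conjugate pair: the negative imaginary part first).


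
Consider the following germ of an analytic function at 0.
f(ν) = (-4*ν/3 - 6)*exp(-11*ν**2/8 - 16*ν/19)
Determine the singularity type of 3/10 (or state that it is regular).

There is no denominator, hence no pole anywhere.
The factor exp(-11*ν**2/8 - 16*ν/19) is entire.
So the germ continues analytically to 3/10.

The point is a regular point.


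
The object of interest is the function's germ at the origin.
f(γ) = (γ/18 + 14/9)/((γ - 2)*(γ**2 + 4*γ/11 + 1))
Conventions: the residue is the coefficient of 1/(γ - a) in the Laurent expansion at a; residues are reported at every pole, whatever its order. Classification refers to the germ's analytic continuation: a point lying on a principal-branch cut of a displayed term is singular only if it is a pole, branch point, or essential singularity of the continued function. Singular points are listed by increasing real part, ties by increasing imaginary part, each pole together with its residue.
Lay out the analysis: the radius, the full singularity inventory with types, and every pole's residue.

Radius of convergence at 0: 1.
At (-2/11) - ((3/11)*sqrt(13))*i: a pole of order 1; residue (-55/378) - ((803/9828)*sqrt(13))*i.
At (-2/11) + ((3/11)*sqrt(13))*i: a pole of order 1; residue (-55/378) + ((803/9828)*sqrt(13))*i.
At 2: a pole of order 1; residue 55/189.

Denominator factor (γ - 2): pole of order 1 at 2, modulus 2.
Denominator factor (γ**2 + 4*γ/11 + 1): discriminant -468/121, complex-conjugate roots (-2/11) + ((3/11)*sqrt(13))*i and (-2/11) - ((3/11)*sqrt(13))*i; poles of order 1, moduli 1 and 1.
The radius of convergence is the smallest modulus among the singular points: 1.
The factor γ**2 + 4*γ/11 + 1 splits as (γ - a)(γ - a') with a = (-2/11) - ((3/11)*sqrt(13))*i, a' = (-2/11) + ((3/11)*sqrt(13))*i. At the order-1 pole a set g(γ) = (γ - a)*f(γ) = [(γ/18 + 14/9)/(γ - 2)] / (γ - a').
Simple pole: residue = g(a) at a = (-2/11) - ((3/11)*sqrt(13))*i, which is (-55/378) - ((803/9828)*sqrt(13))*i.
The factor γ**2 + 4*γ/11 + 1 splits as (γ - a)(γ - a') with a = (-2/11) + ((3/11)*sqrt(13))*i, a' = (-2/11) - ((3/11)*sqrt(13))*i. At the order-1 pole a set g(γ) = (γ - a)*f(γ) = [(γ/18 + 14/9)/(γ - 2)] / (γ - a').
Simple pole: residue = g(a) at a = (-2/11) + ((3/11)*sqrt(13))*i, which is (-55/378) + ((803/9828)*sqrt(13))*i.
At the order-1 pole 2 set g(γ) = (γ - (2))*f(γ) = (γ/18 + 14/9)/(γ**2 + 4*γ/11 + 1).
Simple pole: residue = g(a) at a = 2, which is 55/189.
List the singular points by increasing real part (a conjugate pair: the negative imaginary part first).


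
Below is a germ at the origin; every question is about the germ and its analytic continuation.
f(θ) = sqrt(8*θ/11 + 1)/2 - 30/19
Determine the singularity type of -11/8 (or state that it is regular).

The point is an algebraic (square-root) branch point.

The term (1/2)*sqrt(1 - θ/(-11/8)) has argument 1 - -11/8/(-11/8) = 0 at -11/8: a square-root (algebraic, two-sheeted) branch point; the remaining terms are analytic or single-valued there.


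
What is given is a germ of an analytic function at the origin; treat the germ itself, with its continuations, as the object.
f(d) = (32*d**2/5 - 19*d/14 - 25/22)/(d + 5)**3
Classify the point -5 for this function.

The denominator factor d + 5 vanishes at -5 and appears to the power 3; the numerator there equals 12755/77, nonzero, and no other factor vanishes.
Hence a pole whose order is the multiplicity, 3.

The point is a pole of order 3.


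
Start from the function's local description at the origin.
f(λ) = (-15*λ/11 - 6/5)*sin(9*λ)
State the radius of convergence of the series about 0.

The radius of convergence is infinite.

The factor sin(9*λ) is entire and contributes no finite singular point.
The polynomial part has no poles.
No finite singular points: the Taylor series at 0 converges everywhere.


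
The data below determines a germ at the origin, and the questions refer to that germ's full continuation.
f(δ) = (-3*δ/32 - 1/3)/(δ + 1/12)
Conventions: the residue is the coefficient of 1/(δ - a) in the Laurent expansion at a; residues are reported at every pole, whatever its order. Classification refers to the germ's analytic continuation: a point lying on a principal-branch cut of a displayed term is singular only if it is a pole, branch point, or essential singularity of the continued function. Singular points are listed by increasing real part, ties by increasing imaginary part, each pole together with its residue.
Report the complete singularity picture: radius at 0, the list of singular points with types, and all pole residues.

Denominator factor (δ + 1/12): pole of order 1 at -1/12, modulus 1/12.
The radius of convergence is the smallest modulus among the singular points: 1/12.
At the order-1 pole -1/12 set g(δ) = (δ - (-1/12))*f(δ) = -3*δ/32 - 1/3.
Simple pole: residue = g(a) at a = -1/12, which is -125/384.

Radius of convergence at 0: 1/12.
At -1/12: a pole of order 1; residue -125/384.


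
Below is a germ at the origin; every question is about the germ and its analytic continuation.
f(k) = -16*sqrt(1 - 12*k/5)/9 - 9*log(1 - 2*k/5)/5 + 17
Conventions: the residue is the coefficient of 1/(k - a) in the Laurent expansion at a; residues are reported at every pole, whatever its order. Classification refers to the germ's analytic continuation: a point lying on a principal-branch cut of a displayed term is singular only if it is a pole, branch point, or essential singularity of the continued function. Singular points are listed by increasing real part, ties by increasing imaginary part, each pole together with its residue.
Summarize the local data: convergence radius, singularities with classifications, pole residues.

Radius of convergence at 0: 5/12.
At 5/12: an algebraic (square-root) branch point.
At 5/2: a logarithmic branch point.

Branch term (-16/9)*sqrt(1 - k/(5/12)): its argument vanishes at k = 5/12, a square-root branch point, modulus 5/12.
Branch term (-9/5)*log(1 - k/(5/2)): its argument vanishes at k = 5/2, a logarithmic branch point, modulus 5/2.
The radius of convergence is the smallest modulus among the singular points: 5/12.
List the singular points by increasing real part (a conjugate pair: the negative imaginary part first).


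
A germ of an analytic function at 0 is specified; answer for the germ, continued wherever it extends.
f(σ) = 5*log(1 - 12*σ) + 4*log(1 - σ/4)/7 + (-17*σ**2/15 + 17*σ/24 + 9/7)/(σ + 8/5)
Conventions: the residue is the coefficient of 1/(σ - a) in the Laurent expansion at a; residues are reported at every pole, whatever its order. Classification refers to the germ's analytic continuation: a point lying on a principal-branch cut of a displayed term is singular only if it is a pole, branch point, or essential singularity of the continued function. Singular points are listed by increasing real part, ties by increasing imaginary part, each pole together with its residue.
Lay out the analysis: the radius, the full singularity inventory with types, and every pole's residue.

Radius of convergence at 0: 1/12.
At -8/5: a pole of order 1; residue -7216/2625.
At 1/12: a logarithmic branch point.
At 4: a logarithmic branch point.

Denominator factor (σ + 8/5): pole of order 1 at -8/5, modulus 8/5.
Branch term (4/7)*log(1 - σ/(4)): its argument vanishes at σ = 4, a logarithmic branch point, modulus 4.
Branch term (5)*log(1 - σ/(1/12)): its argument vanishes at σ = 1/12, a logarithmic branch point, modulus 1/12.
The radius of convergence is the smallest modulus among the singular points: 1/12.
The branch terms are analytic at -8/5 and contribute nothing to the residue; only the rational part matters.
At the order-1 pole -8/5 set g(σ) = (σ - (-8/5))*(rational part) = -17*σ**2/15 + 17*σ/24 + 9/7.
Simple pole: residue = g(a) at a = -8/5, which is -7216/2625.
List the singular points by increasing real part (a conjugate pair: the negative imaginary part first).


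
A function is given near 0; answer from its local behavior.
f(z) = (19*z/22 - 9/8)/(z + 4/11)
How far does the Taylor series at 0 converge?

The radius of convergence is 4/11.

Denominator factor (z + 4/11): pole of order 1 at -4/11, modulus 4/11.
The radius of convergence is the smallest modulus among the singular points: 4/11.


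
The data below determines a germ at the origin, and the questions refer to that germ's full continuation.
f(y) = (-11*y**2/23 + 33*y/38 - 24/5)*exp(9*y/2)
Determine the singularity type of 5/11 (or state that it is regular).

There is no denominator, hence no pole anywhere.
The factor exp(9*y/2) is entire.
So the germ continues analytically to 5/11.

The point is a regular point.


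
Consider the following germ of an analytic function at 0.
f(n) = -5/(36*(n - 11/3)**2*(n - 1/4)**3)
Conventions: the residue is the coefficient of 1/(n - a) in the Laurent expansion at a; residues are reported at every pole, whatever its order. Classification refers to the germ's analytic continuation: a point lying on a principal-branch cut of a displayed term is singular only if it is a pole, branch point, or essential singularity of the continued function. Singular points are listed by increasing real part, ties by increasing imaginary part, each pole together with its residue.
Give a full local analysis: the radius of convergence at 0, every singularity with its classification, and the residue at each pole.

Radius of convergence at 0: 1/4.
At 1/4: a pole of order 3; residue -8640/2825761.
At 11/3: a pole of order 2; residue 8640/2825761.

Denominator factor (n - 11/3)^2: pole of order 2 at 11/3, modulus 11/3.
Denominator factor (n - 1/4)^3: pole of order 3 at 1/4, modulus 1/4.
The radius of convergence is the smallest modulus among the singular points: 1/4.
At the order-3 pole 1/4 set g(n) = (n - (1/4))^3*f(n) = -5/(36*(n - 11/3)**2).
Order-3 pole: residue = g''(a)/2; g''(1/4) = -17280/2825761, so the residue is -8640/2825761.
At the order-2 pole 11/3 set g(n) = (n - (11/3))^2*f(n) = -5/(36*(n - 1/4)**3).
Order-2 pole: residue = g'(a); g'(11/3) = 8640/2825761, so the residue is 8640/2825761.
List the singular points by increasing real part (a conjugate pair: the negative imaginary part first).


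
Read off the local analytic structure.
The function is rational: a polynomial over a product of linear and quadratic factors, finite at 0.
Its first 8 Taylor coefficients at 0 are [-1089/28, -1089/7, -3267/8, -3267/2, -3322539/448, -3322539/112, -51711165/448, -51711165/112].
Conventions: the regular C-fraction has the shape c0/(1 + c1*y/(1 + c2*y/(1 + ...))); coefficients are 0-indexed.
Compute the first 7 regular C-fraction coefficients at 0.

The regular C-fraction coefficients are [-1089/28, -4, 11/8, 21/8, -39/7, 11/7, 77/936].

Taylor coefficients (read off): a_0 = -1089/28, a_1 = -1089/7, a_2 = -3267/8, a_3 = -3267/2, a_4 = -3322539/448, a_5 = -3322539/112, a_6 = -51711165/448.
c0 = a_0 = -1089/28. Peel one level at a time: if S = 1 + c*y/S' with S'(0) = 1, then c is the y-coefficient of S and S' = c*y/(S - 1).
S_1 = c0/f = 1 + (-4)*y + (11/2)*y^2 + ...; c1 = -4.
S_2 = c1*y/(S_1 - 1) = 1 + (11/8)*y + (-231/64)*y^2 + ...; c2 = 11/8.
S_3 = c2*y/(S_2 - 1) = 1 + (21/8)*y + (117/8)*y^2 + ...; c3 = 21/8.
S_4 = c3*y/(S_3 - 1) = 1 + (-39/7)*y + (429/49)*y^2 + ...; c4 = -39/7.
S_5 = c4*y/(S_4 - 1) = 1 + (11/7)*y + (-121/936)*y^2 + ...; c5 = 11/7.
S_6 = c5*y/(S_5 - 1) = 1 + (77/936)*y + ...; c6 = 77/936.


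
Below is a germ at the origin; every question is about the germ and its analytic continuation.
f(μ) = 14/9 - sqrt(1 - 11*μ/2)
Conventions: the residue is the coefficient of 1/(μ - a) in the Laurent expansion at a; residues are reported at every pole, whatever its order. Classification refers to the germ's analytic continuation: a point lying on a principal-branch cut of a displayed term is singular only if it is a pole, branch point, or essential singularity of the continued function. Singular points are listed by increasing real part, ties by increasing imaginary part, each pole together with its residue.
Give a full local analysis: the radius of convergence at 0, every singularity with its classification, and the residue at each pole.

Branch term (-1)*sqrt(1 - μ/(2/11)): its argument vanishes at μ = 2/11, a square-root branch point, modulus 2/11.
The radius of convergence is the smallest modulus among the singular points: 2/11.

Radius of convergence at 0: 2/11.
At 2/11: an algebraic (square-root) branch point.


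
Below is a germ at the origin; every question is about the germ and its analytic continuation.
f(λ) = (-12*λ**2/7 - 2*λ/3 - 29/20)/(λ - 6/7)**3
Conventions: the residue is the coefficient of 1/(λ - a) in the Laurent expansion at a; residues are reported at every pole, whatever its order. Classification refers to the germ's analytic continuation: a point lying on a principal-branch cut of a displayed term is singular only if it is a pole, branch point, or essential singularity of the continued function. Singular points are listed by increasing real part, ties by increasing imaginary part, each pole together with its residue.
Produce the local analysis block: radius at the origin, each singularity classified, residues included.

Denominator factor (λ - 6/7)^3: pole of order 3 at 6/7, modulus 6/7.
The radius of convergence is the smallest modulus among the singular points: 6/7.
At the order-3 pole 6/7 set g(λ) = (λ - (6/7))^3*f(λ) = -12*λ**2/7 - 2*λ/3 - 29/20.
Order-3 pole: residue = g''(a)/2; g''(6/7) = -24/7, so the residue is -12/7.

Radius of convergence at 0: 6/7.
At 6/7: a pole of order 3; residue -12/7.


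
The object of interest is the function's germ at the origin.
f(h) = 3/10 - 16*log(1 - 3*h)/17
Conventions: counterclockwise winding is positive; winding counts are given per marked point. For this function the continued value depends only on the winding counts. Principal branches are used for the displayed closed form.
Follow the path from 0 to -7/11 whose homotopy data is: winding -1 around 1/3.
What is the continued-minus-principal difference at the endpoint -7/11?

The rational part is single-valued and drops out of the difference; each branch term changes only by its own monodromy.
(-16/17)*log(1 - h/(1/3)): each positive loop around 1/3 adds 2*pi*i to the log, so winding -1 contributes (-16/17)*(-1)*2*pi*i = (32/17)*pi*i.
Summing the contributions at h = -7/11 gives (32/17)*pi*i.

Continued minus principal equals (32/17)*pi*i.


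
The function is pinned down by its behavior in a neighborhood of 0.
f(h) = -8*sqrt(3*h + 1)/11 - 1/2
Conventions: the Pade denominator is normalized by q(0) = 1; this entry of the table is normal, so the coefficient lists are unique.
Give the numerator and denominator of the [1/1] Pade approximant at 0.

The Pade approximant has numerator coefficients [-27/22, -177/88]; denominator coefficients [1, 3/4].

Taylor coefficients needed (expand at 0): a_0 = -27/22, a_1 = -12/11, a_2 = 9/11.
Write the denominator as Q(h) = 1 + q1*h. Requiring Q*f - P = O(h^3) with deg P <= 1 kills the coefficients of h^2..h^2 in Q*f:
  h^2: a_2 + q1*a_1 = 0, i.e. 9/11 + (-12/11)*q1 = 0.
Solving this linear system: q1 = 3/4.
The numerator is Q*f truncated at degree 1: P0 = a_0 = -27/22; P1 = a_1 + q1*a_0 = -177/88.


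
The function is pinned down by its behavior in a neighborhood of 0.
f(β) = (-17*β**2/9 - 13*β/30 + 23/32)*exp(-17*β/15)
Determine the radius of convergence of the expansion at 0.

The radius of convergence is infinite.

The factor exp(-17*β/15) is entire and contributes no finite singular point.
The polynomial part has no poles.
No finite singular points: the Taylor series at 0 converges everywhere.


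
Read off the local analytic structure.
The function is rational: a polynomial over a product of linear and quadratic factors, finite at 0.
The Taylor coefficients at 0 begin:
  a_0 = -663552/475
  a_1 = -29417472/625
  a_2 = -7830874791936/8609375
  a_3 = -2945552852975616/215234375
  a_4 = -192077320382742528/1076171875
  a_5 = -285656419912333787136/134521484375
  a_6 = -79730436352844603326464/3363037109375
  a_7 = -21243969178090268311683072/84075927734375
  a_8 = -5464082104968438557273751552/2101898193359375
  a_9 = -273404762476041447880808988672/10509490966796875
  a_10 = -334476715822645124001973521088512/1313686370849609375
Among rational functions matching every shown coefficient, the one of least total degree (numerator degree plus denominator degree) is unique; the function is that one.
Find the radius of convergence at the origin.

The radius of convergence is 1/8.

No rational of total degree below 9 reproduces all 11 coefficients; solving the [2/7] Pade equations on them gives f(μ) = (-μ**2/29 + 3*μ + 9/19)/((μ - 1/8)**3*(μ**2 + 7*μ/10 - 5/12)**2), whose expansion matches every shown term.
Denominator factor (μ**2 + 7*μ/10 - 5/12)^2: discriminant 647/300, real irrational roots -7/20 + (1/60)*sqrt(1941) and -7/20 - (1/60)*sqrt(1941); poles of order 2, moduli -7/20 + (1/60)*sqrt(1941) and 7/20 + (1/60)*sqrt(1941).
Denominator factor (μ - 1/8)^3: pole of order 3 at 1/8, modulus 1/8.
The radius of convergence is the smallest modulus among the singular points: 1/8.


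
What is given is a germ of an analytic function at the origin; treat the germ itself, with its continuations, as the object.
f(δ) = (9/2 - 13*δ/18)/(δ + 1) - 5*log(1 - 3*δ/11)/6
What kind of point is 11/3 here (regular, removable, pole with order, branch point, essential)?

The point is a logarithmic branch point.

The term (-5/6)*log(1 - δ/(11/3)) has argument 1 - 11/3/(11/3) = 0 at 11/3: a logarithmic (infinitely-sheeted) branch point; the remaining terms are analytic or single-valued there.


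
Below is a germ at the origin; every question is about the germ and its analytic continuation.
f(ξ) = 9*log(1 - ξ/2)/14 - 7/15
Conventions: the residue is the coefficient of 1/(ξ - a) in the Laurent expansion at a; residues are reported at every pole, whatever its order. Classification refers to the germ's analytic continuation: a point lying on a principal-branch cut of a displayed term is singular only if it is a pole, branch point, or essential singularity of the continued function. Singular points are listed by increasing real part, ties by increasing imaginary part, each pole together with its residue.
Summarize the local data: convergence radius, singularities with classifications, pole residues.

Branch term (9/14)*log(1 - ξ/(2)): its argument vanishes at ξ = 2, a logarithmic branch point, modulus 2.
The radius of convergence is the smallest modulus among the singular points: 2.

Radius of convergence at 0: 2.
At 2: a logarithmic branch point.


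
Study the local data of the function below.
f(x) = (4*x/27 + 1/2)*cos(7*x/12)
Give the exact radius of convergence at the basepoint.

The factor cos(7*x/12) is entire and contributes no finite singular point.
The polynomial part has no poles.
No finite singular points: the Taylor series at 0 converges everywhere.

The radius of convergence is infinite.


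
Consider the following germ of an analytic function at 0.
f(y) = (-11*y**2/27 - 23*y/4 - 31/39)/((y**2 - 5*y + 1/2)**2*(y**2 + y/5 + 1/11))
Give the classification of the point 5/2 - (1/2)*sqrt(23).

The denominator factor y**2 - 5*y + 1/2 vanishes at 5/2 - (1/2)*sqrt(23) and appears to the power 2; the numerator there equals -18775/936 + (841/216)*sqrt(23), nonzero, and no other factor vanishes.
Hence a pole whose order is the multiplicity, 2.

The point is a pole of order 2.


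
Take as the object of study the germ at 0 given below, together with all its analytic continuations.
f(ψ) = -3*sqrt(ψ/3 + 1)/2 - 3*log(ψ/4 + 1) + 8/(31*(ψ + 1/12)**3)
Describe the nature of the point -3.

The term (-3/2)*sqrt(1 - ψ/(-3)) has argument 1 - -3/(-3) = 0 at -3: a square-root (algebraic, two-sheeted) branch point; the remaining terms are analytic or single-valued there.

The point is an algebraic (square-root) branch point.


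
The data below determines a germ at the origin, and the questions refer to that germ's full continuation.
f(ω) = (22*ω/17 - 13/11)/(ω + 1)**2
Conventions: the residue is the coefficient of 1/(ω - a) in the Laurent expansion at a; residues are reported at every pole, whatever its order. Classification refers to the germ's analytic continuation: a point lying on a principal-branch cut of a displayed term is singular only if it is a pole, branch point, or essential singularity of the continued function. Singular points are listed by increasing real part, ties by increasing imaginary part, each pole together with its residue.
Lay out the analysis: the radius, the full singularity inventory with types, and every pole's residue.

Radius of convergence at 0: 1.
At -1: a pole of order 2; residue 22/17.

Denominator factor (ω + 1)^2: pole of order 2 at -1, modulus 1.
The radius of convergence is the smallest modulus among the singular points: 1.
At the order-2 pole -1 set g(ω) = (ω - (-1))^2*f(ω) = 22*ω/17 - 13/11.
Order-2 pole: residue = g'(a); g'(-1) = 22/17, so the residue is 22/17.


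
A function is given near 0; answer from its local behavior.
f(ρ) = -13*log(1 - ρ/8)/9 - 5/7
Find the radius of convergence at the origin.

Branch term (-13/9)*log(1 - ρ/(8)): its argument vanishes at ρ = 8, a logarithmic branch point, modulus 8.
The radius of convergence is the smallest modulus among the singular points: 8.

The radius of convergence is 8.


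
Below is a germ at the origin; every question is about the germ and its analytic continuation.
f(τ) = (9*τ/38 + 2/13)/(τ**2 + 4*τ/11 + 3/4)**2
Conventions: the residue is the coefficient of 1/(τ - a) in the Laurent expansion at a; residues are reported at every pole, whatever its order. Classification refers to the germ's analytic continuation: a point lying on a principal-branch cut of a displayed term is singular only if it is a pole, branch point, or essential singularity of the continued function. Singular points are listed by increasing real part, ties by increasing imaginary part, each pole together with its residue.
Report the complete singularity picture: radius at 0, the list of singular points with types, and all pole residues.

Denominator factor (τ**2 + 4*τ/11 + 3/4)^2: discriminant -347/121, complex-conjugate roots (-2/11) + ((1/22)*sqrt(347))*i and (-2/11) - ((1/22)*sqrt(347))*i; poles of order 2, moduli (1/2)*sqrt(3) and (1/2)*sqrt(3).
The radius of convergence is the smallest modulus among the singular points: (1/2)*sqrt(3).
The factor τ**2 + 4*τ/11 + 3/4 splits as (τ - a)(τ - a') with a = (-2/11) - ((1/22)*sqrt(347))*i, a' = (-2/11) + ((1/22)*sqrt(347))*i. At the order-2 pole a set g(τ) = (τ - a)^2*f(τ) = [9*τ/38 + 2/13] / (τ - a')^2.
Order-2 pole: residue = g'(a); g'((-2/11) - ((1/22)*sqrt(347))*i) = ((72842/29741023)*sqrt(347))*i, so the residue is ((72842/29741023)*sqrt(347))*i.
The factor τ**2 + 4*τ/11 + 3/4 splits as (τ - a)(τ - a') with a = (-2/11) + ((1/22)*sqrt(347))*i, a' = (-2/11) - ((1/22)*sqrt(347))*i. At the order-2 pole a set g(τ) = (τ - a)^2*f(τ) = [9*τ/38 + 2/13] / (τ - a')^2.
Order-2 pole: residue = g'(a); g'((-2/11) + ((1/22)*sqrt(347))*i) = -((72842/29741023)*sqrt(347))*i, so the residue is -((72842/29741023)*sqrt(347))*i.
List the singular points by increasing real part (a conjugate pair: the negative imaginary part first).

Radius of convergence at 0: (1/2)*sqrt(3).
At (-2/11) - ((1/22)*sqrt(347))*i: a pole of order 2; residue ((72842/29741023)*sqrt(347))*i.
At (-2/11) + ((1/22)*sqrt(347))*i: a pole of order 2; residue -((72842/29741023)*sqrt(347))*i.


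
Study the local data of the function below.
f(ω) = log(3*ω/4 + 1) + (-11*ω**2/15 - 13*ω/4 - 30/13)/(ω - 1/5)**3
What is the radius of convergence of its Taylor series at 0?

Denominator factor (ω - 1/5)^3: pole of order 3 at 1/5, modulus 1/5.
Branch term (1)*log(1 - ω/(-4/3)): its argument vanishes at ω = -4/3, a logarithmic branch point, modulus 4/3.
The radius of convergence is the smallest modulus among the singular points: 1/5.

The radius of convergence is 1/5.


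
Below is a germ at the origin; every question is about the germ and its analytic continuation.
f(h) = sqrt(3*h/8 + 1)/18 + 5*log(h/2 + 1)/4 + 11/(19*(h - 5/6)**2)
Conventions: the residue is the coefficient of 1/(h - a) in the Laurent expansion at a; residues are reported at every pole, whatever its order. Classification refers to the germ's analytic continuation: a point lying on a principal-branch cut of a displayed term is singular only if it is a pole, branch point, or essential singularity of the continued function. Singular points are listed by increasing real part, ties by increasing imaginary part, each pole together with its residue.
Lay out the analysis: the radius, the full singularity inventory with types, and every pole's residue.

Denominator factor (h - 5/6)^2: pole of order 2 at 5/6, modulus 5/6.
Branch term (1/18)*sqrt(1 - h/(-8/3)): its argument vanishes at h = -8/3, a square-root branch point, modulus 8/3.
Branch term (5/4)*log(1 - h/(-2)): its argument vanishes at h = -2, a logarithmic branch point, modulus 2.
The radius of convergence is the smallest modulus among the singular points: 5/6.
The branch terms are analytic at 5/6 and contribute nothing to the residue; only the rational part matters.
At the order-2 pole 5/6 set g(h) = (h - (5/6))^2*(rational part) = 11/19.
Order-2 pole: residue = g'(a); g'(5/6) = 0, so the residue is 0.
List the singular points by increasing real part (a conjugate pair: the negative imaginary part first).

Radius of convergence at 0: 5/6.
At -8/3: an algebraic (square-root) branch point.
At -2: a logarithmic branch point.
At 5/6: a pole of order 2; residue 0.


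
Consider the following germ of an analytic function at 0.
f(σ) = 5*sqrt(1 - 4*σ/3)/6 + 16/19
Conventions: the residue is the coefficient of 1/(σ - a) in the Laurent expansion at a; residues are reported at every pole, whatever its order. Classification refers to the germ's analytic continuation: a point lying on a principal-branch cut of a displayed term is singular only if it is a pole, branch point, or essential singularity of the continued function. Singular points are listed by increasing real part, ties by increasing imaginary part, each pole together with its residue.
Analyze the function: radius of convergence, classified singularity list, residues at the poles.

Branch term (5/6)*sqrt(1 - σ/(3/4)): its argument vanishes at σ = 3/4, a square-root branch point, modulus 3/4.
The radius of convergence is the smallest modulus among the singular points: 3/4.

Radius of convergence at 0: 3/4.
At 3/4: an algebraic (square-root) branch point.


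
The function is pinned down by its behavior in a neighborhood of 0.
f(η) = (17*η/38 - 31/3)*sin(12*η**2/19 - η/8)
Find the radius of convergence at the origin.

The factor sin(12*η**2/19 - η/8) is entire and contributes no finite singular point.
The polynomial part has no poles.
No finite singular points: the Taylor series at 0 converges everywhere.

The radius of convergence is infinite.


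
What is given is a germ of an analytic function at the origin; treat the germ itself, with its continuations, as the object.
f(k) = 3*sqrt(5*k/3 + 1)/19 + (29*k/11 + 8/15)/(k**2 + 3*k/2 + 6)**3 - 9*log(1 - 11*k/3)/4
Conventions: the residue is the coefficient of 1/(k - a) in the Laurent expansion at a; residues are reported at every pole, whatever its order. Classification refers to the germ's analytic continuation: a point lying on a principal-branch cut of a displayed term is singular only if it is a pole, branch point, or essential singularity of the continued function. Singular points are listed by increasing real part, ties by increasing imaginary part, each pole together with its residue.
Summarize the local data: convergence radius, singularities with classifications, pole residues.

Denominator factor (k**2 + 3*k/2 + 6)^3: discriminant -87/4, complex-conjugate roots (-3/4) + ((1/4)*sqrt(87))*i and (-3/4) - ((1/4)*sqrt(87))*i; poles of order 3, moduli sqrt(6) and sqrt(6).
Branch term (-9/4)*log(1 - k/(3/11)): its argument vanishes at k = 3/11, a logarithmic branch point, modulus 3/11.
Branch term (3/19)*sqrt(1 - k/(-3/5)): its argument vanishes at k = -3/5, a square-root branch point, modulus 3/5.
The radius of convergence is the smallest modulus among the singular points: 3/11.
The branch terms are analytic at (-3/4) - ((1/4)*sqrt(87))*i and contribute nothing to the residue; only the rational part matters.
The factor k**2 + 3*k/2 + 6 splits as (k - a)(k - a') with a = (-3/4) - ((1/4)*sqrt(87))*i, a' = (-3/4) + ((1/4)*sqrt(87))*i. At the order-3 pole a set g(k) = (k - a)^3*(rational part) = [29*k/11 + 8/15] / (k - a')^3.
Order-3 pole: residue = g''(a)/2; g''((-3/4) - ((1/4)*sqrt(87))*i) = -((30496/36217665)*sqrt(87))*i, so the residue is -((15248/36217665)*sqrt(87))*i.
The branch terms are analytic at (-3/4) + ((1/4)*sqrt(87))*i and contribute nothing to the residue; only the rational part matters.
The factor k**2 + 3*k/2 + 6 splits as (k - a)(k - a') with a = (-3/4) + ((1/4)*sqrt(87))*i, a' = (-3/4) - ((1/4)*sqrt(87))*i. At the order-3 pole a set g(k) = (k - a)^3*(rational part) = [29*k/11 + 8/15] / (k - a')^3.
Order-3 pole: residue = g''(a)/2; g''((-3/4) + ((1/4)*sqrt(87))*i) = ((30496/36217665)*sqrt(87))*i, so the residue is ((15248/36217665)*sqrt(87))*i.
List the singular points by increasing real part (a conjugate pair: the negative imaginary part first).

Radius of convergence at 0: 3/11.
At (-3/4) - ((1/4)*sqrt(87))*i: a pole of order 3; residue -((15248/36217665)*sqrt(87))*i.
At (-3/4) + ((1/4)*sqrt(87))*i: a pole of order 3; residue ((15248/36217665)*sqrt(87))*i.
At -3/5: an algebraic (square-root) branch point.
At 3/11: a logarithmic branch point.


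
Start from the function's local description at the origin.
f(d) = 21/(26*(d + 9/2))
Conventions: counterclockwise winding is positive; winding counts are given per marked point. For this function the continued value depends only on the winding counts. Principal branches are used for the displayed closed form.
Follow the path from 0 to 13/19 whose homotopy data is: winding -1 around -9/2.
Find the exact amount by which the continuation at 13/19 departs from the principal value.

The function is rational, hence single-valued: continuing it around any pole returns the same value, so the difference is 0.

Continued minus principal equals 0.


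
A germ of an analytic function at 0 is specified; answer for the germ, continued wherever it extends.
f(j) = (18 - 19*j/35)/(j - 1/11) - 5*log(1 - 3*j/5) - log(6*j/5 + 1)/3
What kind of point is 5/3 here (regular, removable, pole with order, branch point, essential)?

The term (-5)*log(1 - j/(5/3)) has argument 1 - 5/3/(5/3) = 0 at 5/3: a logarithmic (infinitely-sheeted) branch point; the remaining terms are analytic or single-valued there.

The point is a logarithmic branch point.


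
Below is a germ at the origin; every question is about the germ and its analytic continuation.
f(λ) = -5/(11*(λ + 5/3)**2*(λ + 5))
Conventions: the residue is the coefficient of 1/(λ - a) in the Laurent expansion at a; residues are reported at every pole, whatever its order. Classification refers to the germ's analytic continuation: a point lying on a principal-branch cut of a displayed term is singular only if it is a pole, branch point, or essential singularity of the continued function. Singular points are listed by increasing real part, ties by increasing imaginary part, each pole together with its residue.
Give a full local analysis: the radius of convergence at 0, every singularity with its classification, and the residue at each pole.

Denominator factor (λ + 5/3)^2: pole of order 2 at -5/3, modulus 5/3.
Denominator factor (λ + 5): pole of order 1 at -5, modulus 5.
The radius of convergence is the smallest modulus among the singular points: 5/3.
At the order-1 pole -5 set g(λ) = (λ - (-5))*f(λ) = -5/(11*(λ + 5/3)**2).
Simple pole: residue = g(a) at a = -5, which is -9/220.
At the order-2 pole -5/3 set g(λ) = (λ - (-5/3))^2*f(λ) = -5/(11*(λ + 5)).
Order-2 pole: residue = g'(a); g'(-5/3) = 9/220, so the residue is 9/220.
List the singular points by increasing real part (a conjugate pair: the negative imaginary part first).

Radius of convergence at 0: 5/3.
At -5: a pole of order 1; residue -9/220.
At -5/3: a pole of order 2; residue 9/220.
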